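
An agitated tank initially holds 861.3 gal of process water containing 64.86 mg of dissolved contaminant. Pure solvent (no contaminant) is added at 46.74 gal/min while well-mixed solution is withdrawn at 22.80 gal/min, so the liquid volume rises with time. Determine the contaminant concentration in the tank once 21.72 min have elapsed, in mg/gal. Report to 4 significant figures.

Let m(t) be the amount of contaminant. Volume: V(t) = V₀ + (Q_in − Q_out) t = 861.3 + 23.9400 t; V(21.72) = 1381.28 gal.
No contaminant enters, so dm/dt = −Q_out · (m/V).
dm/m = −Q_out dt/(V₀ + 23.9400 t); integrating gives ln(m/m₀) = −(Q_out/(Q_in−Q_out)) ln(V/V₀).
m = m₀ (V₀/V)^(Q_out/(Q_in−Q_out)) = 64.86 × (861.3/1381.28)^(0.952381) = 41.3636 mg.
C = m/V = 41.3636/1381.28 = 0.0299459 mg/gal.

0.02995 mg/gal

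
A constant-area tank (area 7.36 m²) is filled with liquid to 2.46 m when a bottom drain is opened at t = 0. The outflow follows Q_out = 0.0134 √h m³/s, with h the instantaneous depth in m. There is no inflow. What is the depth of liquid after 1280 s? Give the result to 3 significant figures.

0.163 m

A dh/dt = −Q_out = −0.0134 √h.
∫ h^(−1/2) dh = −(0.0134/A) ∫ dt, giving 2√h = 2√h₀ − (0.0134/A) t.
√h = √2.46 − 0.0134·1280/(2·7.36) = 1.5684 − 1.1652 = 0.40322.
h = 0.40322² = 0.16259 m.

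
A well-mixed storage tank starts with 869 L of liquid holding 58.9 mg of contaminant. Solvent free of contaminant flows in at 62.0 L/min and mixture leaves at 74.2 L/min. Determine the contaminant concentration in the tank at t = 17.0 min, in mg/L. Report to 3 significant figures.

0.0170 mg/L

Total volume: dV/dt = Q_in − Q_out = -12.200 L/min, so V(t) = 869 − 12.200 t and V(17.0) = 661.60 L.
Solute balance: dm/dt = 0 − Q_out C = −Q_out m/V(t).
Separate: dm/m = −Q_out dt/V(t) ⇒ ln(m/m₀) = −(Q_out/(Q_in−Q_out)) ln(V/V₀).
m = m₀ (V₀/V)^(Q_out/(Q_in−Q_out)) = 58.9 × (869/661.60)^(-6.0820) = 11.217 mg.
C = m/V = 11.217/661.60 = 0.016954 mg/L.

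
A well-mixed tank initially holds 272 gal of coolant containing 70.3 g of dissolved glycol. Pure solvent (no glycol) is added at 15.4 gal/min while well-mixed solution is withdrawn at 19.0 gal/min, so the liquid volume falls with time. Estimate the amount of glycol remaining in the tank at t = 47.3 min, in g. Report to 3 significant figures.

Total volume: dV/dt = Q_in − Q_out = -3.6000 gal/min, so V(t) = 272 − 3.6000 t and V(47.3) = 101.72 gal.
Species balance (pure solvent in): dm/dt = −Q_out · m/V(t).
dm/m = −Q_out dt/(V₀ − 3.6000 t); integrating gives ln(m/m₀) = −(Q_out/(Q_in−Q_out)) ln(V/V₀).
m = m₀ (V₀/V)^(Q_out/(Q_in−Q_out)) = 70.3 × (272/101.72)^(-5.2778) = 0.39128 g.

0.391 g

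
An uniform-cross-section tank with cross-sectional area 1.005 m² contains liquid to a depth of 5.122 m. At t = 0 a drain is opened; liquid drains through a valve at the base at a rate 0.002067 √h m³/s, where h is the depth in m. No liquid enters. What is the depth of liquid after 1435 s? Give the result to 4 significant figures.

Unsteady balance on liquid volume: A dh/dt = −0.002067 √h.
Separate and integrate: 2(√h − √h₀) = −(0.002067/A) t.
√h = √5.122 − 0.002067·1435/(2·1.005) = 2.26318 − 1.47569 = 0.787490.
h = 0.787490² = 0.620140 m.

0.6201 m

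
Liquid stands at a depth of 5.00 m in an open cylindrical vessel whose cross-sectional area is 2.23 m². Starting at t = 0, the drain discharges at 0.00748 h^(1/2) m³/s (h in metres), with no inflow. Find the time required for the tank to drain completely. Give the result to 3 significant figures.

1330 s

Volume balance on the tank: A dh/dt = −0.00748 √h.
∫ h^(−1/2) dh = −(0.00748/A) ∫ dt, giving 2√h = 2√h₀ − (0.00748/A) t.
Set h = 0: 2√h₀ = (0.00748/A) t_empty ⇒ t_empty = 2A√h₀/0.00748.
t_empty = 2·2.23·√5.00/0.00748 = 4.4600·2.2361/0.00748 = 1333.3 s.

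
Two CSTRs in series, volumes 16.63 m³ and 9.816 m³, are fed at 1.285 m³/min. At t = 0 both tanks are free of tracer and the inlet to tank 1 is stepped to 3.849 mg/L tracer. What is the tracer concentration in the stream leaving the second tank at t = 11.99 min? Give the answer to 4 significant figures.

Time constants: τᵢ = Vᵢ/Q for each well-mixed tank.
τ₁ = 16.63/1.285 = 12.9416 min; τ₂ = 9.816/1.285 = 7.63891 min.
Tank 1: C₁ = C_in(1 − e^(−t/τ₁)). Tank 2 (τ₁ ≠ τ₂): C₂ = C_in[1 − (τ₁ e^(−t/τ₁) − τ₂ e^(−t/τ₂))/(τ₁ − τ₂)].
At t = 11.99: e^(−t/τ₁) = 0.395950, e^(−t/τ₂) = 0.208129.
C₂ = 3.849·[1 − (12.9416·0.395950 − 7.63891·0.208129)/(5.30272)] = 3.849·0.333482 = 1.28357 mg/L.

1.284 mg/L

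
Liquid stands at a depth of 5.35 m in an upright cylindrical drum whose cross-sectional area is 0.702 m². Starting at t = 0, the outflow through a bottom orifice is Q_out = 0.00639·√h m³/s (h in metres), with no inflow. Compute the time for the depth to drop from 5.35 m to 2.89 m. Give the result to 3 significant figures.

135 s

A dh/dt = −Q_out = −0.00639 √h.
Separate and integrate: 2(√h − √h₀) = −(0.00639/A) t.
t = 2A(√h₀ − √h)/0.00639 = 2·0.702·(√5.35 − √2.89)/0.00639
  = 1.4040 × (2.3130 − 1.7000) / 0.00639 = 134.69 s.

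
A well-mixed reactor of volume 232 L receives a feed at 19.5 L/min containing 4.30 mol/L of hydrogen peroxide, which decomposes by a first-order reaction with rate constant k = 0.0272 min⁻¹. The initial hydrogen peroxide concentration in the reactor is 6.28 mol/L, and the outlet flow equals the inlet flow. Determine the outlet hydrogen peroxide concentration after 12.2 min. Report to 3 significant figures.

Accumulation = in − out − consumed: V dC/dt = Q C_in − Q C − k V C.
dC/dt = (Q/V) C_in − (Q/V + k) C; effective rate a = Q/V + k = 0.084052 + 0.0272 = 0.11125 min⁻¹.
C_ss = Q C_in/(Q + kV) = 3.2487 mol/L; C(t) = C_ss + (C₀ − C_ss) e^(−a t).
C(12.2) = 3.2487 + (3.0313)·e^(−0.11125·12.2) = 3.2487 + (3.0313)·0.25736 = 4.0288 mol/L.

4.03 mol/L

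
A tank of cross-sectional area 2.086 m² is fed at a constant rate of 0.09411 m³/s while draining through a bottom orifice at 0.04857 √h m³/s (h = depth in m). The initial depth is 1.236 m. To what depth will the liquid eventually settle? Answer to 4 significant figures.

Accumulation of liquid (constant cross-section A): A dh/dt = Q_in − 0.04857 √h. At steady state dh/dt = 0:
Q_in = 0.04857 √h_ss ⇒ √h_ss = 0.09411/0.04857 = 1.93762.
h_ss = 1.93762² = 3.75436 m. (Since h₀ = 1.236 m < h_ss, the level will rise toward this value.)

3.754 m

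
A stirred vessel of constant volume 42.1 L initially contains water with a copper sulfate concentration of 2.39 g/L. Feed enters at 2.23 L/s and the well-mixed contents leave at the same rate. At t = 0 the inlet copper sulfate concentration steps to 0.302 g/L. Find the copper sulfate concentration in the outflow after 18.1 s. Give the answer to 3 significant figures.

1.10 g/L

Transient balance on the dissolved component: V dC/dt = Q(C_in − C).
Rewrite as dC/dt + C/τ = C_in/τ, τ = V/Q = 18.879 s.
This is linear first-order; C(t) = C_in + (C₀ − C_in) e^(−t/τ).
C(18.1) = 0.302 + (2.39 − 0.302)·e^(−18.1/18.879) = 0.302 + (2.0880)·0.38338 = 1.1025 g/L.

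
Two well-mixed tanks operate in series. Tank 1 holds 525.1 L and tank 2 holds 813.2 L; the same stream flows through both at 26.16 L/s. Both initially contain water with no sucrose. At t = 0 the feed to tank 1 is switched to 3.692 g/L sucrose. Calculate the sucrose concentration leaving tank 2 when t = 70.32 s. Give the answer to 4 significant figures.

2.809 g/L

Each tank obeys Vᵢ dCᵢ/dt = Q(Cᵢ₋₁ − Cᵢ), so τᵢ = Vᵢ/Q.
τ₁ = 525.1/26.16 = 20.0726 s; τ₂ = 813.2/26.16 = 31.0856 s.
Tank 1: C₁ = C_in(1 − e^(−t/τ₁)). Tank 2 (τ₁ ≠ τ₂): C₂ = C_in[1 − (τ₁ e^(−t/τ₁) − τ₂ e^(−t/τ₂))/(τ₁ − τ₂)].
At t = 70.32: e^(−t/τ₁) = 0.0300986, e^(−t/τ₂) = 0.104128.
C₂ = 3.692·[1 − (20.0726·0.0300986 − 31.0856·0.104128)/(-11.0130)] = 3.692·0.760945 = 2.80941 g/L.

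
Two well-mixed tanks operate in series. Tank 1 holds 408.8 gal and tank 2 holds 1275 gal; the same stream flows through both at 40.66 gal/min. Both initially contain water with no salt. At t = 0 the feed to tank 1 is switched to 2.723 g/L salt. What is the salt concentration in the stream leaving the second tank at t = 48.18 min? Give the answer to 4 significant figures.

Each tank obeys Vᵢ dCᵢ/dt = Q(Cᵢ₋₁ − Cᵢ), so τᵢ = Vᵢ/Q.
τ₁ = 408.8/40.66 = 10.0541 min; τ₂ = 1275/40.66 = 31.3576 min.
Tank 1: C₁ = C_in(1 − e^(−t/τ₁)). Tank 2 (τ₁ ≠ τ₂): C₂ = C_in[1 − (τ₁ e^(−t/τ₁) − τ₂ e^(−t/τ₂))/(τ₁ − τ₂)].
At t = 48.18: e^(−t/τ₁) = 0.00829526, e^(−t/τ₂) = 0.215139.
C₂ = 2.723·[1 − (10.0541·0.00829526 − 31.3576·0.215139)/(-21.3035)] = 2.723·0.687241 = 1.87136 g/L.

1.871 g/L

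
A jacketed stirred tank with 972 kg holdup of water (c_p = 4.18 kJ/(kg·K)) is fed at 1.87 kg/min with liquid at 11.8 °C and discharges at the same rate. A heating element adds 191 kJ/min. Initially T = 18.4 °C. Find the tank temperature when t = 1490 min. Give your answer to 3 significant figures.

First-law balance (no shaft work): M c_p dT/dt = ṁ c_p (T_in − T) + 191.
Rearrange: dT/dt = (T_ss − T)/τ with τ = M/ṁ = 519.79 min and T_ss = T_in + Q̇/(ṁ c_p) = 36.235 °C.
This is linear first-order; T(t) = T_ss + (T₀ − T_ss) e^(−t/τ).
T(1490) = 36.235 + (-17.835)·e^(−1490/519.79) = 36.235 + (-17.835)·0.056894 = 35.220 °C.

35.2 °C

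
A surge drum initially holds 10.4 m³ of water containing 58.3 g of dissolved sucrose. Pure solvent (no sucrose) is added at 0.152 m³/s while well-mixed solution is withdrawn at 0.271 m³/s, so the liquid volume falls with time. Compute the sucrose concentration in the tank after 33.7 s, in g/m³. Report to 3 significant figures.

Total volume: dV/dt = Q_in − Q_out = -0.11900 m³/s, so V(t) = 10.4 − 0.11900 t and V(33.7) = 6.3897 m³.
No sucrose enters, so dm/dt = −Q_out · (m/V).
dm/m = −Q_out dt/(V₀ − 0.11900 t); integrating gives ln(m/m₀) = −(Q_out/(Q_in−Q_out)) ln(V/V₀).
m = m₀ (V₀/V)^(Q_out/(Q_in−Q_out)) = 58.3 × (10.4/6.3897)^(-2.2773) = 19.226 g.
C = m/V = 19.226/6.3897 = 3.0090 g/m³.

3.01 g/m³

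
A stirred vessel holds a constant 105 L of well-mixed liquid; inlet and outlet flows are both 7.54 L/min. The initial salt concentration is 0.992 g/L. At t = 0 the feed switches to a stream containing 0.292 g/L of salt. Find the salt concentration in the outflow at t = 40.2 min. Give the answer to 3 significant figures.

0.331 g/L

Mass balance on the solute (V constant): V dC/dt = Q(C_in − C).
Time constant τ = V/Q = 105/7.54 = 13.926 min.
C approaches C_in exponentially: C(t) = C_in + (C₀ − C_in) e^(−t/τ).
C(40.2) = 0.292 + (0.992 − 0.292)·e^(−40.2/13.926) = 0.292 + (0.70000)·0.055758 = 0.33103 g/L.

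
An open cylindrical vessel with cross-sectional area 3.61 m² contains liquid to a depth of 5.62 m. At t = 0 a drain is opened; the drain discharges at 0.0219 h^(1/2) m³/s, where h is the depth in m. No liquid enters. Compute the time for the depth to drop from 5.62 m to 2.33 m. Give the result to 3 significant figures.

With no inflow, A dh/dt = −0.0219 √h.
Separate and integrate: 2(√h − √h₀) = −(0.0219/A) t.
t = 2A(√h₀ − √h)/0.0219 = 2·3.61·(√5.62 − √2.33)/0.0219
  = 7.2200 × (2.3707 − 1.5264) / 0.0219 = 278.32 s.

278 s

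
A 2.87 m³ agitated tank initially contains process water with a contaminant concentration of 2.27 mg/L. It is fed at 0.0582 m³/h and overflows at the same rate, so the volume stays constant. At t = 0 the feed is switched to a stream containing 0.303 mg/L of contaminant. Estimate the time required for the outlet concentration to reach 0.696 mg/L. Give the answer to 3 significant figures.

79.4 h

Transient balance on the dissolved component: V dC/dt = Q(C_in − C), so τ = V/Q = 49.313 h.
C(t) = C_in + (C₀ − C_in) e^(−t/τ). Set C = 0.696 and solve for t:
e^(−t/τ) = (C − C_in)/(C₀ − C_in) = (0.696 − 0.303)/(2.27 − 0.303) = 0.19980
t = −τ ln(…) = 49.313 × 1.6105 = 79.416 h.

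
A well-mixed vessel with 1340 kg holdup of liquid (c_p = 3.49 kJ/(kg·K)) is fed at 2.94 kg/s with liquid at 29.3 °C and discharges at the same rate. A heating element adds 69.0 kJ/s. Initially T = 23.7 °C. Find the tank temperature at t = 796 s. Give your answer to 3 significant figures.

33.9 °C

First-law balance (no shaft work): M c_p dT/dt = ṁ c_p (T_in − T) + 69.0.
Rearrange: dT/dt = (T_ss − T)/τ with τ = M/ṁ = 455.78 s and T_ss = T_in + Q̇/(ṁ c_p) = 36.025 °C.
T approaches T_ss exponentially: T(t) = T_ss + (T₀ − T_ss) e^(−t/τ).
T(796) = 36.025 + (-12.325)·e^(−796/455.78) = 36.025 + (-12.325)·0.17439 = 33.875 °C.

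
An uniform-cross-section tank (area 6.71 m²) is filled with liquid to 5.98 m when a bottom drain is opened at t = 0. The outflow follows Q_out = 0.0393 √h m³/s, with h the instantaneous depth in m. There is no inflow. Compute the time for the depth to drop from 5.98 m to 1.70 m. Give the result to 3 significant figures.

A dh/dt = −Q_out = −0.0393 √h.
Separate and integrate: 2(√h − √h₀) = −(0.0393/A) t.
t = 2A(√h₀ − √h)/0.0393 = 2·6.71·(√5.98 − √1.70)/0.0393
  = 13.420 × (2.4454 − 1.3038) / 0.0393 = 389.82 s.

390 s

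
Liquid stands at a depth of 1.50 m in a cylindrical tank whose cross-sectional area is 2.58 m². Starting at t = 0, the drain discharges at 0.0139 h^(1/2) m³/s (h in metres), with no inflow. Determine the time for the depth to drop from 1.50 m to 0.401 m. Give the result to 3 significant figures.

A dh/dt = −Q_out = −0.0139 √h.
∫ h^(−1/2) dh = −(0.0139/A) ∫ dt, giving 2√h = 2√h₀ − (0.0139/A) t.
t = 2A(√h₀ − √h)/0.0139 = 2·2.58·(√1.50 − √0.401)/0.0139
  = 5.1600 × (1.2247 − 0.63325) / 0.0139 = 219.58 s.

220 s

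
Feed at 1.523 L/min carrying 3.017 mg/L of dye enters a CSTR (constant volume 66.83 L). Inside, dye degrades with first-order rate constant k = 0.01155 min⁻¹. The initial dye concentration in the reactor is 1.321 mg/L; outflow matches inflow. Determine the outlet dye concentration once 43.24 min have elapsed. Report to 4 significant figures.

1.848 mg/L

Species balance: V dC/dt = Q C_in − Q C − k V C.
This is linear with rate a = Q/V + k = 0.0343392 min⁻¹.
C_ss = Q C_in/(Q + kV) = 2.00223 mg/L; C(t) = C_ss + (C₀ − C_ss) e^(−a t).
C(43.24) = 2.00223 + (-0.681230)·e^(−0.0343392·43.24) = 2.00223 + (-0.681230)·0.226542 = 1.84790 mg/L.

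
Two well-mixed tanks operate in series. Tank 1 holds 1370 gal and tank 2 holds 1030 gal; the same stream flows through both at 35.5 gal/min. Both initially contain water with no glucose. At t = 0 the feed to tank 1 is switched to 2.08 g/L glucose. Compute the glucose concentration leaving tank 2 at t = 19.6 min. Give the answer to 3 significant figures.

0.243 g/L

Time constants: τᵢ = Vᵢ/Q for each well-mixed tank.
τ₁ = 1370/35.5 = 38.592 min; τ₂ = 1030/35.5 = 29.014 min.
Solving the cascade with C₁(0)=C₂(0)=0 gives C₂(t) = C_in[1 − (τ₁ e^(−t/τ₁) − τ₂ e^(−t/τ₂))/(τ₁ − τ₂)].
At t = 19.6: e^(−t/τ₁) = 0.60177, e^(−t/τ₂) = 0.50888.
C₂ = 2.08·[1 − (38.592·0.60177 − 29.014·0.50888)/(9.5775)] = 2.08·0.11685 = 0.24305 g/L.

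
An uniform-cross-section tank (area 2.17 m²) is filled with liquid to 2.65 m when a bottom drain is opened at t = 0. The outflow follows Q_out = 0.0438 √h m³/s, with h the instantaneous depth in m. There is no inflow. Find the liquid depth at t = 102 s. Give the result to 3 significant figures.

A dh/dt = −Q_out = −0.0438 √h.
This is separable: 2 d(√h)/dt = −0.0438/A, so √h = √h₀ − (0.0438/(2A)) t.
√h = √2.65 − 0.0438·102/(2·2.17) = 1.6279 − 1.0294 = 0.59848.
h = 0.59848² = 0.35818 m.

0.358 m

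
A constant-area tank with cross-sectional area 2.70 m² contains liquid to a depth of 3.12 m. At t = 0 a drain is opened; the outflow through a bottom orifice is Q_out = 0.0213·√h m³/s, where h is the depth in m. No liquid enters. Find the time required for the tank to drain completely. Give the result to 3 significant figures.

Accumulation of liquid (constant cross-section A): A dh/dt = −0.0213 √h.
This is separable: 2 d(√h)/dt = −0.0213/A, so √h = √h₀ − (0.0213/(2A)) t.
Tank is empty when √h = 0: t_empty = 2A√h₀/0.0213.
t_empty = 2·2.70·√3.12/0.0213 = 5.4000·1.7664/0.0213 = 447.81 s.

448 s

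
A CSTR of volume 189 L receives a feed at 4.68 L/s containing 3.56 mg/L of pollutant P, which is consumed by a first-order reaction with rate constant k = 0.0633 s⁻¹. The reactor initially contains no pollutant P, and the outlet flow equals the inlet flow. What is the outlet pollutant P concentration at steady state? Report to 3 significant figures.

Accumulation = in − out − consumed: V dC/dt = Q C_in − Q C − k V C.
At steady state: 0 = Q C_in − (Q + kV) C_ss, so C_ss = Q C_in/(Q + kV).
C_ss = 4.68·3.56/(4.68 + 0.0633·189) = 16.661/16.644 = 1.0010 mg/L.

1.00 mg/L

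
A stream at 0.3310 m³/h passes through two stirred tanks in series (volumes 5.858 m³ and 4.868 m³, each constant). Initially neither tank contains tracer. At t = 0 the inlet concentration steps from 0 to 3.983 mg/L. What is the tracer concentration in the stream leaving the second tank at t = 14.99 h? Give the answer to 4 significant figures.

0.9469 mg/L

Each tank obeys Vᵢ dCᵢ/dt = Q(Cᵢ₋₁ − Cᵢ), so τᵢ = Vᵢ/Q.
τ₁ = 5.858/0.3310 = 17.6979 h; τ₂ = 4.868/0.3310 = 14.7069 h.
Solving the cascade with C₁(0)=C₂(0)=0 gives C₂(t) = C_in[1 − (τ₁ e^(−t/τ₁) − τ₂ e^(−t/τ₂))/(τ₁ − τ₂)].
At t = 14.99: e^(−t/τ₁) = 0.428702, e^(−t/τ₂) = 0.360867.
C₂ = 3.983·[1 − (17.6979·0.428702 − 14.7069·0.360867)/(2.99094)] = 3.983·0.237743 = 0.946929 mg/L.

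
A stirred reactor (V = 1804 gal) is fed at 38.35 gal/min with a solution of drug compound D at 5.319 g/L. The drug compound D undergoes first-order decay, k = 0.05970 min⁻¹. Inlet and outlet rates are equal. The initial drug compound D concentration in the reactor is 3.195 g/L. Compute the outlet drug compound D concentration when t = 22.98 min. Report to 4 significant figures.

Accumulation = in − out − consumed: V dC/dt = Q C_in − Q C − k V C.
This is linear with rate a = Q/V + k = 0.0809583 min⁻¹.
C_ss = Q C_in/(Q + kV) = 1.39668 g/L; C(t) = C_ss + (C₀ − C_ss) e^(−a t).
C(22.98) = 1.39668 + (1.79832)·e^(−0.0809583·22.98) = 1.39668 + (1.79832)·0.155607 = 1.67651 g/L.

1.677 g/L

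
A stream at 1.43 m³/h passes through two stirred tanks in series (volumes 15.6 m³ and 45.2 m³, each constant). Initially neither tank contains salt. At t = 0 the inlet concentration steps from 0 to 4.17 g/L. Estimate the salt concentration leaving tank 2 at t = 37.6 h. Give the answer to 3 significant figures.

2.30 g/L

Each tank obeys Vᵢ dCᵢ/dt = Q(Cᵢ₋₁ − Cᵢ), so τᵢ = Vᵢ/Q.
τ₁ = 15.6/1.43 = 10.909 h; τ₂ = 45.2/1.43 = 31.608 h.
Solving the cascade with C₁(0)=C₂(0)=0 gives C₂(t) = C_in[1 − (τ₁ e^(−t/τ₁) − τ₂ e^(−t/τ₂))/(τ₁ − τ₂)].
At t = 37.6: e^(−t/τ₁) = 0.031852, e^(−t/τ₂) = 0.30436.
C₂ = 4.17·[1 − (10.909·0.031852 − 31.608·0.30436)/(-20.699)] = 4.17·0.55203 = 2.3020 g/L.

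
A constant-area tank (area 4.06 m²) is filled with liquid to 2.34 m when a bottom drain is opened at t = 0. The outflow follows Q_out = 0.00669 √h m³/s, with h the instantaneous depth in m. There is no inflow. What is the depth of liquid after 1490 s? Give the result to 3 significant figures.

0.0913 m

With no inflow, A dh/dt = −0.00669 √h.
∫ h^(−1/2) dh = −(0.00669/A) ∫ dt, giving 2√h = 2√h₀ − (0.00669/A) t.
√h = √2.34 − 0.00669·1490/(2·4.06) = 1.5297 − 1.2276 = 0.30211.
h = 0.30211² = 0.091269 m.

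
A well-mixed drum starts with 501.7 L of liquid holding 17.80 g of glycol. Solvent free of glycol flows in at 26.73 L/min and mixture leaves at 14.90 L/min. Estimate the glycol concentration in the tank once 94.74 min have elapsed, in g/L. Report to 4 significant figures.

0.002502 g/L

Let m(t) be the amount of glycol. Volume: V(t) = V₀ + (Q_in − Q_out) t = 501.7 + 11.8300 t; V(94.74) = 1622.47 L.
Solute balance: dm/dt = 0 − Q_out C = −Q_out m/V(t).
Separate: dm/m = −Q_out dt/V(t) ⇒ ln(m/m₀) = −(Q_out/(Q_in−Q_out)) ln(V/V₀).
m = m₀ (V₀/V)^(Q_out/(Q_in−Q_out)) = 17.80 × (501.7/1622.47)^(1.25951) = 4.05887 g.
C = m/V = 4.05887/1622.47 = 0.00250166 g/L.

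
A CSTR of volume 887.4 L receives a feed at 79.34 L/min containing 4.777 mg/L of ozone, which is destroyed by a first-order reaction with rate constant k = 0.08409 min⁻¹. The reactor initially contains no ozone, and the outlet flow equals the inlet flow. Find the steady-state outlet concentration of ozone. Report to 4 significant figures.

2.462 mg/L

Species balance: V dC/dt = Q C_in − Q C − k V C.
At steady state: 0 = Q C_in − (Q + kV) C_ss, so C_ss = Q C_in/(Q + kV).
C_ss = 79.34·4.777/(79.34 + 0.08409·887.4) = 379.007/153.961 = 2.46170 mg/L.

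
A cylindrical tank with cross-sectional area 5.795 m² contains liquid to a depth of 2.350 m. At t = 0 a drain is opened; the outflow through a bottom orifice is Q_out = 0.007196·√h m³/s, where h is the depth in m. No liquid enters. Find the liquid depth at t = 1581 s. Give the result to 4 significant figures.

0.3040 m

A dh/dt = −Q_out = −0.007196 √h.
∫ h^(−1/2) dh = −(0.007196/A) ∫ dt, giving 2√h = 2√h₀ − (0.007196/A) t.
√h = √2.350 − 0.007196·1581/(2·5.795) = 1.53297 − 0.981611 = 0.551360.
h = 0.551360² = 0.303997 m.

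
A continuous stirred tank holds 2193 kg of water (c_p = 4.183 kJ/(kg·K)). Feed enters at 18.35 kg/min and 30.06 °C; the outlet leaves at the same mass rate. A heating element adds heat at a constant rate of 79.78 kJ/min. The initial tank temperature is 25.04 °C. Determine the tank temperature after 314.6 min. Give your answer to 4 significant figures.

30.66 °C

Energy balance: M c_p dT/dt = ṁ c_p (T_in − T) + 79.78.
τ = M/ṁ = 119.510 min; T_ss = T_in + Q̇/(ṁ c_p) = 30.06 + 79.78/(18.35·4.183) = 31.0994 °C.
Integrating: T(t) = T_ss + (T₀ − T_ss) e^(−t/τ).
T(314.6) = 31.0994 + (-6.05937)·e^(−314.6/119.510) = 31.0994 + (-6.05937)·0.0719038 = 30.6637 °C.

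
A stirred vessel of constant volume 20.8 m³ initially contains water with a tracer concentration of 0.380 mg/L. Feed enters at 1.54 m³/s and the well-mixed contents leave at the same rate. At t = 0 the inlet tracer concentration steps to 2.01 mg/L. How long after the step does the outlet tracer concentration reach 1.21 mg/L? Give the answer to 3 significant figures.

9.61 s

Species balance: V dC/dt = Q(C_in − C) ⇒ τ = V/Q = 13.506 s.
C(t) = C_in + (C₀ − C_in) e^(−t/τ). Set C = 1.21 and solve for t:
e^(−t/τ) = (C − C_in)/(C₀ − C_in) = (1.21 − 2.01)/(0.380 − 2.01) = 0.49080
t = −τ ln(…) = 13.506 × 0.71172 = 9.6129 s.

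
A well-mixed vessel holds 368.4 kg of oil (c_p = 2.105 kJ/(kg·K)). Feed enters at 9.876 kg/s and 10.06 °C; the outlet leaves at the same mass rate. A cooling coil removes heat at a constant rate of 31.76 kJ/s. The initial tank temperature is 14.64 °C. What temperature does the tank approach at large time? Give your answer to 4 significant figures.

Heat balance on the well-mixed liquid: M c_p dT/dt = ṁ c_p (T_in − T) − 31.76.
At steady state dT/dt = 0 ⇒ T_ss = T_in − Q̇/(ṁ c_p) = 10.06 − 31.76/(9.876·2.105) = 8.53227 °C.

8.532 °C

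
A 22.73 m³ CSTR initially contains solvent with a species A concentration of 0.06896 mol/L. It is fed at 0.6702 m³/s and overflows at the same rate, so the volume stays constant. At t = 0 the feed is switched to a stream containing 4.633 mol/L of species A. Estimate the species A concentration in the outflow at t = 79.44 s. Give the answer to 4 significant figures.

4.194 mol/L

Species balance on the tank: V dC/dt = Q(C_in − C).
So dC/dt = (C_in − C)/τ with τ = V/Q = 22.73/0.6702 = 33.9152 s.
Solution: C(t) = C_in + (C₀ − C_in) e^(−t/τ).
C(79.44) = 4.633 + (0.06896 − 4.633)·e^(−79.44/33.9152) = 4.633 + (-4.56404)·0.0961055 = 4.19437 mol/L.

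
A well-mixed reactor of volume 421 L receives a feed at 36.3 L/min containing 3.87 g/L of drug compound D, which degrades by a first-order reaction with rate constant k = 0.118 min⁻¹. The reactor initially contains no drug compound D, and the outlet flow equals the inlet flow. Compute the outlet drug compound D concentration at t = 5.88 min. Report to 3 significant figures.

1.14 g/L

V dC/dt = Q(C_in − C) − k V C.
dC/dt = (Q/V) C_in − (Q/V + k) C; effective rate a = Q/V + k = 0.086223 + 0.118 = 0.20422 min⁻¹.
C_ss = Q C_in/(Q + kV) = 1.6339 g/L; C(t) = C_ss + (C₀ − C_ss) e^(−a t).
C(5.88) = 1.6339 + (-1.6339)·e^(−0.20422·5.88) = 1.6339 + (-1.6339)·0.30094 = 1.1422 g/L.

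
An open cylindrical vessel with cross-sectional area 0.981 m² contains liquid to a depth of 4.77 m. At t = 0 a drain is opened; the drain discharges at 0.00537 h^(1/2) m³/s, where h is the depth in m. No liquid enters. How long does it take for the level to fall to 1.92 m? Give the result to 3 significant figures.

Unsteady balance on liquid volume: A dh/dt = −0.00537 √h.
∫ h^(−1/2) dh = −(0.00537/A) ∫ dt, giving 2√h = 2√h₀ − (0.00537/A) t.
t = 2A(√h₀ − √h)/0.00537 = 2·0.981·(√4.77 − √1.92)/0.00537
  = 1.9620 × (2.1840 − 1.3856) / 0.00537 = 291.70 s.

292 s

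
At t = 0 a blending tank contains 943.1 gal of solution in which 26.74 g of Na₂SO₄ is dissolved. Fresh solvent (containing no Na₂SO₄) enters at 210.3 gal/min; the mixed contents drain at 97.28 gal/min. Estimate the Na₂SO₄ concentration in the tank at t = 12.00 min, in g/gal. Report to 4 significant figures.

0.005400 g/gal

Let m(t) be the amount of Na₂SO₄. Volume: V(t) = V₀ + (Q_in − Q_out) t = 943.1 + 113.020 t; V(12.00) = 2299.34 gal.
Solute balance: dm/dt = 0 − Q_out C = −Q_out m/V(t).
dm/m = −Q_out dt/(V₀ + 113.020 t); integrating gives ln(m/m₀) = −(Q_out/(Q_in−Q_out)) ln(V/V₀).
m = m₀ (V₀/V)^(Q_out/(Q_in−Q_out)) = 26.74 × (943.1/2299.34)^(0.860733) = 12.4171 g.
C = m/V = 12.4171/2299.34 = 0.00540027 g/gal.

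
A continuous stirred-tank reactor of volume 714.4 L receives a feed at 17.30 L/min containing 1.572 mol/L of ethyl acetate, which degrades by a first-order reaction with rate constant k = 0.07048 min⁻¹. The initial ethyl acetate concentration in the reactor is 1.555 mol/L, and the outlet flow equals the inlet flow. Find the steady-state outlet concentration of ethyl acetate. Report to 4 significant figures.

Species balance: V dC/dt = Q C_in − Q C − k V C.
At steady state: 0 = Q C_in − (Q + kV) C_ss, so C_ss = Q C_in/(Q + kV).
C_ss = 17.30·1.572/(17.30 + 0.07048·714.4) = 27.1956/67.6509 = 0.401999 mol/L.

0.4020 mol/L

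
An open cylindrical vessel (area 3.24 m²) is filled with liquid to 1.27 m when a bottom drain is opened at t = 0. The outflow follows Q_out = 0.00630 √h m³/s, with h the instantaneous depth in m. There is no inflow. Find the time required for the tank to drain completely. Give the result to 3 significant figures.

A dh/dt = −Q_out = −0.00630 √h.
This is separable: 2 d(√h)/dt = −0.00630/A, so √h = √h₀ − (0.00630/(2A)) t.
Set h = 0: 2√h₀ = (0.00630/A) t_empty ⇒ t_empty = 2A√h₀/0.00630.
t_empty = 2·3.24·√1.27/0.00630 = 6.4800·1.1269/0.00630 = 1159.1 s.

1160 s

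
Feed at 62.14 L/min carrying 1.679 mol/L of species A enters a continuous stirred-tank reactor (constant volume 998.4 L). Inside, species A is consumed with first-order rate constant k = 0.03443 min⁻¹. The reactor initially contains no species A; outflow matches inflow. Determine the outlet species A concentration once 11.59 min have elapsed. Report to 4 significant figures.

V dC/dt = Q(C_in − C) − k V C.
dC/dt = (Q/V) C_in − (Q/V + k) C; effective rate a = Q/V + k = 0.0622396 + 0.03443 = 0.0966696 min⁻¹.
C_ss = Q C_in/(Q + kV) = 1.08100 mol/L; C(t) = C_ss + (C₀ − C_ss) e^(−a t).
C(11.59) = 1.08100 + (-1.08100)·e^(−0.0966696·11.59) = 1.08100 + (-1.08100)·0.326149 = 0.728436 mol/L.

0.7284 mol/L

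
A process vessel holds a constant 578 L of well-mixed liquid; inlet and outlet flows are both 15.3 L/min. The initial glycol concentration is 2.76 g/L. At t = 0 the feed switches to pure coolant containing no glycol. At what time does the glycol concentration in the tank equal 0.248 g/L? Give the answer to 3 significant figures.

91.0 min

Species balance: V dC/dt = Q(C_in − C) ⇒ τ = V/Q = 37.778 min.
C(t) = C_in + (C₀ − C_in) e^(−t/τ). Set C = 0.248 and solve for t:
e^(−t/τ) = (C − C_in)/(C₀ − C_in) = (0.248 − 0)/(2.76 − 0) = 0.089855
t = −τ ln(…) = 37.778 × 2.4096 = 91.028 min.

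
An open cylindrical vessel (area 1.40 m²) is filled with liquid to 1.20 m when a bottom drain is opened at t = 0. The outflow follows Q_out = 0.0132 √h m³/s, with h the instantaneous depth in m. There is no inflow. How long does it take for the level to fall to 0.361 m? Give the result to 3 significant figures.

A dh/dt = −Q_out = −0.0132 √h.
This is separable: 2 d(√h)/dt = −0.0132/A, so √h = √h₀ − (0.0132/(2A)) t.
t = 2A(√h₀ − √h)/0.0132 = 2·1.40·(√1.20 − √0.361)/0.0132
  = 2.8000 × (1.0954 − 0.60083) / 0.0132 = 104.92 s.

105 s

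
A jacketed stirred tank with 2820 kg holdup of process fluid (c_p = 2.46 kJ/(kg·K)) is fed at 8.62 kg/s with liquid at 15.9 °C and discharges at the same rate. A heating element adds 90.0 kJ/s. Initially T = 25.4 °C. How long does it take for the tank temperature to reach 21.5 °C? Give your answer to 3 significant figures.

443 s

M c_p dT/dt = ṁ c_p (T_in − T) + Q̇.
τ = M/ṁ = 327.15 s; T_ss = T_in + Q̇/(ṁ c_p) = 20.144 °C.
T(t) = T_ss + (T₀ − T_ss) e^(−t/τ). Set T = 21.5:
e^(−t/τ) = (21.5 − 20.144)/(25.4 − 20.144) = 0.25796
t = −327.15 · ln(0.25796) = 443.27 s.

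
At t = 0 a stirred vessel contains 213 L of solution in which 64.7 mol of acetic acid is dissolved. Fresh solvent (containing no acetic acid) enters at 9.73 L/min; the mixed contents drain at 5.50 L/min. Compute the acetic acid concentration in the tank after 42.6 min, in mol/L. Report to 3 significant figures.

0.0742 mol/L

Let m(t) be the amount of acetic acid. Volume: V(t) = V₀ + (Q_in − Q_out) t = 213 + 4.2300 t; V(42.6) = 393.20 L.
Solute balance: dm/dt = 0 − Q_out C = −Q_out m/V(t).
dm/m = −Q_out dt/(V₀ + 4.2300 t); integrating gives ln(m/m₀) = −(Q_out/(Q_in−Q_out)) ln(V/V₀).
m = m₀ (V₀/V)^(Q_out/(Q_in−Q_out)) = 64.7 × (213/393.20)^(1.3002) = 29.157 mol.
C = m/V = 29.157/393.20 = 0.074153 mol/L.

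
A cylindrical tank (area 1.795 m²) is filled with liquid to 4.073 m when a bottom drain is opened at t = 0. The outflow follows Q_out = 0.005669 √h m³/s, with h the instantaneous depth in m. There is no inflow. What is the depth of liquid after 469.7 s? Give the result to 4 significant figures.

1.629 m

A dh/dt = −Q_out = −0.005669 √h.
This is separable: 2 d(√h)/dt = −0.005669/A, so √h = √h₀ − (0.005669/(2A)) t.
√h = √4.073 − 0.005669·469.7/(2·1.795) = 2.01817 − 0.741707 = 1.27646.
h = 1.27646² = 1.62935 m.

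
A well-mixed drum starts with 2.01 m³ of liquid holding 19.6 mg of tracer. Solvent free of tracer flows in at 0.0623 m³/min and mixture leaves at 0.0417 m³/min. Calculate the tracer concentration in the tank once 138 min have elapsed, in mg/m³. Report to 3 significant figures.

Let m(t) be the amount of tracer. Volume: V(t) = V₀ + (Q_in − Q_out) t = 2.01 + 0.020600 t; V(138) = 4.8528 m³.
Solute balance: dm/dt = 0 − Q_out C = −Q_out m/V(t).
dm/m = −Q_out dt/(V₀ + 0.020600 t); integrating gives ln(m/m₀) = −(Q_out/(Q_in−Q_out)) ln(V/V₀).
m = m₀ (V₀/V)^(Q_out/(Q_in−Q_out)) = 19.6 × (2.01/4.8528)^(2.0243) = 3.2913 mg.
C = m/V = 3.2913/4.8528 = 0.67823 mg/m³.

0.678 mg/m³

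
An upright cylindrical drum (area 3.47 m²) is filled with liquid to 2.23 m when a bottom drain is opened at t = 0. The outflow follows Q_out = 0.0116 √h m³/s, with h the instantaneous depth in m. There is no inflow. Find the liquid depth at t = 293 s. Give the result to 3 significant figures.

With no inflow, A dh/dt = −0.0116 √h.
Separate and integrate: 2(√h − √h₀) = −(0.0116/A) t.
√h = √2.23 − 0.0116·293/(2·3.47) = 1.4933 − 0.48974 = 1.0036.
h = 1.0036² = 1.0072 m.

1.01 m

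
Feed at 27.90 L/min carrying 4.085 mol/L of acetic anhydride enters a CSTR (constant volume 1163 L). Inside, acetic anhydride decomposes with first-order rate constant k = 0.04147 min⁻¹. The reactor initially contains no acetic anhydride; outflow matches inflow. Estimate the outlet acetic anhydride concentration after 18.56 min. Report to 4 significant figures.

V dC/dt = Q(C_in − C) − k V C.
This is linear with rate a = Q/V + k = 0.0654597 min⁻¹.
C_ss = Q C_in/(Q + kV) = 1.49707 mol/L; C(t) = C_ss + (C₀ − C_ss) e^(−a t).
C(18.56) = 1.49707 + (-1.49707)·e^(−0.0654597·18.56) = 1.49707 + (-1.49707)·0.296730 = 1.05285 mol/L.

1.053 mol/L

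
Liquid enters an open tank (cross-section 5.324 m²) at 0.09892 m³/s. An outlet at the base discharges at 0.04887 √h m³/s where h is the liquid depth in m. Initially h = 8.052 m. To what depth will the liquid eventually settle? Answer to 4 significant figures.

Accumulation of liquid (constant cross-section A): A dh/dt = Q_in − 0.04887 √h. At steady state dh/dt = 0:
Q_in = 0.04887 √h_ss ⇒ √h_ss = 0.09892/0.04887 = 2.02415.
h_ss = 2.02415² = 4.09717 m. (Since h₀ = 8.052 m > h_ss, the level will fall toward this value.)

4.097 m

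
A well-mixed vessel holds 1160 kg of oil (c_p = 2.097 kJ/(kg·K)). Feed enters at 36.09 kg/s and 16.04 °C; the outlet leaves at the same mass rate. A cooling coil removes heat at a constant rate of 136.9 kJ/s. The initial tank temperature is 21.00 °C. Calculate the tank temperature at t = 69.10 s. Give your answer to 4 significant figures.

15.02 °C

Unsteady energy balance on the tank contents: M c_p dT/dt = ṁ c_p (T_in − T) − 136.9.
Rearrange: dT/dt = (T_ss − T)/τ with τ = M/ṁ = 32.1419 s and T_ss = T_in − Q̇/(ṁ c_p) = 14.2311 °C.
T approaches T_ss exponentially: T(t) = T_ss + (T₀ − T_ss) e^(−t/τ).
T(69.10) = 14.2311 + (6.76891)·e^(−69.10/32.1419) = 14.2311 + (6.76891)·0.116502 = 15.0197 °C.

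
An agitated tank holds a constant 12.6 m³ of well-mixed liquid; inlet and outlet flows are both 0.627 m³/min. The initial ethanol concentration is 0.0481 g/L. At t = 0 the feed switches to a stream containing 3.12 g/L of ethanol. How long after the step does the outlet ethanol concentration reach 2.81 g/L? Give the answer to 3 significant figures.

46.1 min

Species balance: V dC/dt = Q(C_in − C) ⇒ τ = V/Q = 20.096 min.
C(t) = C_in + (C₀ − C_in) e^(−t/τ). Set C = 2.81 and solve for t:
e^(−t/τ) = (C − C_in)/(C₀ − C_in) = (2.81 − 3.12)/(0.0481 − 3.12) = 0.10091
t = −τ ln(…) = 20.096 × 2.2935 = 46.089 min.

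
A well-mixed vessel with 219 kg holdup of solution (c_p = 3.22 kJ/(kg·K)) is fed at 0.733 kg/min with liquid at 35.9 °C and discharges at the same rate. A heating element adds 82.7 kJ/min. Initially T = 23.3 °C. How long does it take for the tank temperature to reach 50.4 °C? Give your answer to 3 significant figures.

Energy balance: M c_p dT/dt = ṁ c_p (T_in − T) + 82.7.
τ = M/ṁ = 298.77 min; T_ss = T_in + Q̇/(ṁ c_p) = 70.939 °C.
T(t) = T_ss + (T₀ − T_ss) e^(−t/τ). Set T = 50.4:
e^(−t/τ) = (50.4 − 70.939)/(23.3 − 70.939) = 0.43113
t = −298.77 · ln(0.43113) = 251.37 min.

251 min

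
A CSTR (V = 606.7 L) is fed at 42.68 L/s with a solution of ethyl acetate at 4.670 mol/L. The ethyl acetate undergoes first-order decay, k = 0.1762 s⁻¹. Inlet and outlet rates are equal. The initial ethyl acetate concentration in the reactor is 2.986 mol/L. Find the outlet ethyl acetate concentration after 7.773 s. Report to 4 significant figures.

Accumulation = in − out − consumed: V dC/dt = Q C_in − Q C − k V C.
This is linear with rate a = Q/V + k = 0.246548 s⁻¹.
C_ss = Q C_in/(Q + kV) = 1.33250 mol/L; C(t) = C_ss + (C₀ − C_ss) e^(−a t).
C(7.773) = 1.33250 + (1.65350)·e^(−0.246548·7.773) = 1.33250 + (1.65350)·0.147133 = 1.57578 mol/L.

1.576 mol/L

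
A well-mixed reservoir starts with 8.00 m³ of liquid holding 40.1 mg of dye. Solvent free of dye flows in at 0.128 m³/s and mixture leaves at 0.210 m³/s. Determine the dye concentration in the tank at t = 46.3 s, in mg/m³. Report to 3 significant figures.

Let m(t) be the amount of dye. Volume: V(t) = V₀ + (Q_in − Q_out) t = 8.00 − 0.082000 t; V(46.3) = 4.2034 m³.
Solute balance: dm/dt = 0 − Q_out C = −Q_out m/V(t).
Separate: dm/m = −Q_out dt/V(t) ⇒ ln(m/m₀) = −(Q_out/(Q_in−Q_out)) ln(V/V₀).
m = m₀ (V₀/V)^(Q_out/(Q_in−Q_out)) = 40.1 × (8.00/4.2034)^(-2.5610) = 7.7158 mg.
C = m/V = 7.7158/4.2034 = 1.8356 mg/m³.

1.84 mg/m³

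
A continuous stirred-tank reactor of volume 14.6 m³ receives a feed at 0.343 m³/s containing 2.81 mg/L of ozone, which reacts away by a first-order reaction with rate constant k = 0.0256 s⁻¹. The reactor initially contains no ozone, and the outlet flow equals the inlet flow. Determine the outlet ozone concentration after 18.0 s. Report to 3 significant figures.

Accumulation = in − out − consumed: V dC/dt = Q C_in − Q C − k V C.
This is linear with rate a = Q/V + k = 0.049093 s⁻¹.
C_ss = Q C_in/(Q + kV) = 1.3447 mg/L; C(t) = C_ss + (C₀ − C_ss) e^(−a t).
C(18.0) = 1.3447 + (-1.3447)·e^(−0.049093·18.0) = 1.3447 + (-1.3447)·0.41326 = 0.78899 mg/L.

0.789 mg/L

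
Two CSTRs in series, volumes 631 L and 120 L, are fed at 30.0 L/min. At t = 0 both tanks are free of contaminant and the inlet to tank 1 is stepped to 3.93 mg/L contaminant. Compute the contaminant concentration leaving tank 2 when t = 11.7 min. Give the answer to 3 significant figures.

1.20 mg/L

Species balance on tank i: dCᵢ/dt = (Cᵢ₋₁ − Cᵢ)/τᵢ with τᵢ = Vᵢ/Q.
τ₁ = 631/30.0 = 21.033 min; τ₂ = 120/30.0 = 4.0000 min.
Tank 1: C₁ = C_in(1 − e^(−t/τ₁)). Tank 2 (τ₁ ≠ τ₂): C₂ = C_in[1 − (τ₁ e^(−t/τ₁) − τ₂ e^(−t/τ₂))/(τ₁ − τ₂)].
At t = 11.7: e^(−t/τ₁) = 0.57335, e^(−t/τ₂) = 0.053665.
C₂ = 3.93·[1 − (21.033·0.57335 − 4.0000·0.053665)/(17.033)] = 3.93·0.30461 = 1.1971 mg/L.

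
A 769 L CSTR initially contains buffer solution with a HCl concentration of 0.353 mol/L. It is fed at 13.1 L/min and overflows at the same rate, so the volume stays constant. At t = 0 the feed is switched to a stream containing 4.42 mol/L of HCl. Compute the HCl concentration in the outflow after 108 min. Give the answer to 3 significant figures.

Transient balance on the dissolved component: V dC/dt = Q(C_in − C).
So dC/dt = (C_in − C)/τ with τ = V/Q = 769/13.1 = 58.702 min.
This is linear first-order; C(t) = C_in + (C₀ − C_in) e^(−t/τ).
C(108) = 4.42 + (0.353 − 4.42)·e^(−108/58.702) = 4.42 + (-4.0670)·0.15885 = 3.7740 mol/L.

3.77 mol/L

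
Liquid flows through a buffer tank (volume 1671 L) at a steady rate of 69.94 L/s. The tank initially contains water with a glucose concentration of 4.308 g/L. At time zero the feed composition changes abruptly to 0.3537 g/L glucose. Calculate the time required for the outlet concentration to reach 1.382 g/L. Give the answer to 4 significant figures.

32.18 s

Species balance on the tank: V dC/dt = Q(C_in − C), so τ = V/Q = 23.8919 s.
C(t) = C_in + (C₀ − C_in) e^(−t/τ). Set C = 1.382 and solve for t:
e^(−t/τ) = (C − C_in)/(C₀ − C_in) = (1.382 − 0.3537)/(4.308 − 0.3537) = 0.260046
t = −τ ln(…) = 23.8919 × 1.34690 = 32.1799 s.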